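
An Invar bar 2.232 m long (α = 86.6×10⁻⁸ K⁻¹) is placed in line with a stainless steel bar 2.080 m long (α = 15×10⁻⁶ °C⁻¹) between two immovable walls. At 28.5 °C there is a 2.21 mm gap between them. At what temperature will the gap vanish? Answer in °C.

α₁L₁ = 1.932912×10⁻⁶ m/K, α₂L₂ = 3.120×10⁻⁵ m/K → total 3.3132912×10⁻⁵ m/K
ΔT = g/(α₁L₁+α₂L₂) = 2.21×10⁻³ / 3.3132912×10⁻⁵ = 66.701 K
T = 28.5 + 66.701 = 95.201 °C

T = 95.2 °C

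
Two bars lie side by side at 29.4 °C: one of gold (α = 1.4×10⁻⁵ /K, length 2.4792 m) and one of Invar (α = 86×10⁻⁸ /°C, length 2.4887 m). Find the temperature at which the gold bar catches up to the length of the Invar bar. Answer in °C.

L₁(1 + α₁ΔT) = L₂(1 + α₂ΔT) ⇒ ΔT = (L₂ − L₁)/(α₁L₁ − α₂L₂)
L₂ − L₁ = 2.4887 − 2.4792 = 9.50×10⁻³ m
α₁L₁ − α₂L₂ = 1.4×10⁻⁵×2.4792 − 86×10⁻⁸×2.4887 = 3.2568518×10⁻⁵ m/K
ΔT = 9.50×10⁻³ / 3.2568518×10⁻⁵ = 291.693 K
T = 29.4 + 291.693 = 321.093 °C

T = 321.1 °C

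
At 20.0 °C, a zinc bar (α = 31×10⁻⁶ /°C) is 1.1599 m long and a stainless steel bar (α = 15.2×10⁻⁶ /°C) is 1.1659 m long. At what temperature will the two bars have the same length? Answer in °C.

L₁(1 + α₁ΔT) = L₂(1 + α₂ΔT) ⇒ ΔT = (L₂ − L₁)/(α₁L₁ − α₂L₂)
L₂ − L₁ = 1.1659 − 1.1599 = 6.00×10⁻³ m
α₁L₁ − α₂L₂ = 31×10⁻⁶×1.1599 − 15.2×10⁻⁶×1.1659 = 1.823522×10⁻⁵ m/K
ΔT = 6.00×10⁻³ / 1.823522×10⁻⁵ = 329.034 K
T = 20.0 + 329.034 = 349.034 °C

T = 349.0 °C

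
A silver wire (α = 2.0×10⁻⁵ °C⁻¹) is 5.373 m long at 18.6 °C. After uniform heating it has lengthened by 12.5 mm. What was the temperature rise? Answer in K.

ΔT = 116 K

ΔL = αL₀ΔT ⇒ ΔT = ΔL / (αL₀)
ΔT = 12.5×10⁻³ m / (2.0×10⁻⁵ × 5.373 m) = 116.32 K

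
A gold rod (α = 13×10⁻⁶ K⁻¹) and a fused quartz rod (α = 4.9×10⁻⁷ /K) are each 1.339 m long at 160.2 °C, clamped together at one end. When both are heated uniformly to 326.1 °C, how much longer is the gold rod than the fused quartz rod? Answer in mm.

ΔT = 165.9 K
gold: ΔL = 13×10⁻⁶ × 1.339 m × 165.9 = 2.8878×10⁻³ m = 2.8878 mm
fused quartz: ΔL = 4.9×10⁻⁷ × 1.339 m × 165.9 = 1.0885×10⁻⁴ m = 0.10885 mm
difference = 2.8878 − 0.10885 = 2.77895 mm

2.78 mm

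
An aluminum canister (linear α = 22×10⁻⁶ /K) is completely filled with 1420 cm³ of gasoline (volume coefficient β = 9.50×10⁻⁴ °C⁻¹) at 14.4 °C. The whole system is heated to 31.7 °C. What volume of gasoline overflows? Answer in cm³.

21.7 cm³

The canister also expands: β_container ≈ 3α = 6.6×10⁻⁵ /K
Net overflow = V₀(β_liq − 3α_cont)ΔT
β − 3α = 9.50×10⁻⁴ − 6.6×10⁻⁵ = 8.84×10⁻⁴ /K; ΔT = 17.3 K
ΔV = 1420 × 8.84×10⁻⁴ × 17.3 = 21.7 cm³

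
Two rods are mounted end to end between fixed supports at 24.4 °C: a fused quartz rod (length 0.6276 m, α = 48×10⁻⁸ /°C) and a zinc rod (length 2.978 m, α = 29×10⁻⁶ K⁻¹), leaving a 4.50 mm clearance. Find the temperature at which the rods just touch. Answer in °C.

α₁L₁ = 3.01248×10⁻⁷ m/K, α₂L₂ = 8.6362×10⁻⁵ m/K → total 8.6663248×10⁻⁵ m/K
ΔT = g/(α₁L₁+α₂L₂) = 4.50×10⁻³ / 8.6663248×10⁻⁵ = 51.925 K
T = 24.4 + 51.925 = 76.325 °C

T = 76.3 °C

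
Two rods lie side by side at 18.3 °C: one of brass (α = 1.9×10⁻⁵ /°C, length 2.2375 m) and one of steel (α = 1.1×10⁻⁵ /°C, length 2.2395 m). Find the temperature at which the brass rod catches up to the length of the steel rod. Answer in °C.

Equal length when α₁L₁ΔT − α₂L₂ΔT = L₂ − L₁ = 2.00×10⁻³ m
α₁L₁ = 4.25125×10⁻⁵, α₂L₂ = 2.46345×10⁻⁵ → Δ(αL) = 1.7878×10⁻⁵ m/K
ΔT = 2.00×10⁻³ / 1.7878×10⁻⁵ = 111.869 K, so T = 18.3 + 111.869 = 130.169 °C

T = 130.2 °C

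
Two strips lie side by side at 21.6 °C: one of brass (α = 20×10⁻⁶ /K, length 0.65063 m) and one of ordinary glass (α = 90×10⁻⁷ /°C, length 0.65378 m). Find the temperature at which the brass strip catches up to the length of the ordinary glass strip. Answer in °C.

T = 463.5 °C

Equal length when α₁L₁ΔT − α₂L₂ΔT = L₂ − L₁ = 3.15×10⁻³ m
α₁L₁ = 1.30126×10⁻⁵, α₂L₂ = 5.88402×10⁻⁶ → Δ(αL) = 7.12858×10⁻⁶ m/K
ΔT = 3.15×10⁻³ / 7.12858×10⁻⁶ = 441.883 K, so T = 21.6 + 441.883 = 463.483 °C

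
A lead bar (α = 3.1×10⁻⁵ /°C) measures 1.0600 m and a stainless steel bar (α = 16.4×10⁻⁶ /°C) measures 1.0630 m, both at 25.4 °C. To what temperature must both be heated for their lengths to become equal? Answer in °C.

T = 219.9 °C

Equal length when α₁L₁ΔT − α₂L₂ΔT = L₂ − L₁ = 3.00×10⁻³ m
α₁L₁ = 3.286×10⁻⁵, α₂L₂ = 1.74332×10⁻⁵ → Δ(αL) = 1.54268×10⁻⁵ m/K
ΔT = 3.00×10⁻³ / 1.54268×10⁻⁵ = 194.467 K, so T = 25.4 + 194.467 = 219.867 °C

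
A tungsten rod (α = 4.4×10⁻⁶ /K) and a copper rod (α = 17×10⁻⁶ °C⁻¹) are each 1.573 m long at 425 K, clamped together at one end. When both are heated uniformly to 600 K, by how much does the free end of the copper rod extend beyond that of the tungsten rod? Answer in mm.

3.47 mm

ΔT = 175 K
tungsten: ΔL = 4.4×10⁻⁶ × 1.573 m × 175 = 1.2112×10⁻³ m = 1.2112 mm
copper: ΔL = 17×10⁻⁶ × 1.573 m × 175 = 4.6797×10⁻³ m = 4.6797 mm
difference = 4.6797 − 1.2112 = 3.4685 mm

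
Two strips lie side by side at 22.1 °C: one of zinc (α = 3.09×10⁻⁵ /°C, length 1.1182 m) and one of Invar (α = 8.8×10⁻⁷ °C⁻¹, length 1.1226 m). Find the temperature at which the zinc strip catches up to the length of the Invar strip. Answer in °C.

Equal length when α₁L₁ΔT − α₂L₂ΔT = L₂ − L₁ = 4.40×10⁻³ m
α₁L₁ = 3.455238×10⁻⁵, α₂L₂ = 9.87888×10⁻⁷ → Δ(αL) = 3.3564492×10⁻⁵ m/K
ΔT = 4.40×10⁻³ / 3.3564492×10⁻⁵ = 131.091 K, so T = 22.1 + 131.091 = 153.191 °C

T = 153.2 °C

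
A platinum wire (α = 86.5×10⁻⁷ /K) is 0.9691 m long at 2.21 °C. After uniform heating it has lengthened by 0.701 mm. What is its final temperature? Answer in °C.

ΔL = αL₀ΔT ⇒ ΔT = ΔL / (αL₀)
ΔT = 0.701×10⁻³ m / (86.5×10⁻⁷ × 0.9691 m) = 83.624 K
T = 2.21 + 83.624 = 85.834 °C

T = 85.8 °C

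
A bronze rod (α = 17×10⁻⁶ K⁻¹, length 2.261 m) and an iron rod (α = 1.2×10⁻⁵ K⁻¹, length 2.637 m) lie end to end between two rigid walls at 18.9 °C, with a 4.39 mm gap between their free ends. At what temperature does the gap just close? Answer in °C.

α₁L₁ = 3.8437×10⁻⁵ m/K, α₂L₂ = 3.1644×10⁻⁵ m/K → total 7.0081×10⁻⁵ m/K
ΔT = g/(α₁L₁+α₂L₂) = 4.39×10⁻³ / 7.0081×10⁻⁵ = 62.642 K
T = 18.9 + 62.642 = 81.542 °C

T = 81.5 °C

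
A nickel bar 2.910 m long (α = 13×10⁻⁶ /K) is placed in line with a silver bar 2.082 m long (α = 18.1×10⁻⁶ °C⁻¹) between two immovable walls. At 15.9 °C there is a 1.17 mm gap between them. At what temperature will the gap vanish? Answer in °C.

α₁L₁ = 3.783×10⁻⁵ m/K, α₂L₂ = 3.76842×10⁻⁵ m/K → total 7.55142×10⁻⁵ m/K
ΔT = g/(α₁L₁+α₂L₂) = 1.17×10⁻³ / 7.55142×10⁻⁵ = 15.494 K
T = 15.9 + 15.494 = 31.394 °C

T = 31.4 °C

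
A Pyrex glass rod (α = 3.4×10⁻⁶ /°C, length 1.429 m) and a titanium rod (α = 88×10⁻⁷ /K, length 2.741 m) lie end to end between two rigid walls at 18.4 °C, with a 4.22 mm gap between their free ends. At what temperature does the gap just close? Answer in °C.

Gap closes when ΔL₁ + ΔL₂ = 4.22 mm = 4.22×10⁻³ m
(α₁L₁ + α₂L₂)ΔT = g
α₁L₁ + α₂L₂ = 3.4×10⁻⁶×1.429 + 88×10⁻⁷×2.741 = 2.89794×10⁻⁵ m/K
ΔT = 4.22×10⁻³ / 2.89794×10⁻⁵ = 145.62 K
T = 18.4 + 145.62 = 164.02 °C

T = 164 °C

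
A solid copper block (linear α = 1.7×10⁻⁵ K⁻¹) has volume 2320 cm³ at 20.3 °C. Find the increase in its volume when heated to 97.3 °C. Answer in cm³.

ΔV = 9.11 cm³

Isotropic solid: β ≈ 3α = 5.1×10⁻⁵ /K; ΔT = 77.0 K
ΔV = 3αV₀ΔT = 3(1.7×10⁻⁵)(2320)(77.0) = 9.11 cm³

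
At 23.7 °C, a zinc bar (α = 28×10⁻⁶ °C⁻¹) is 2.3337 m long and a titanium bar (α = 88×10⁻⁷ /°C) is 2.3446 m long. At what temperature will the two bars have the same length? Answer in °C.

T = 267.5 °C

Equal length when α₁L₁ΔT − α₂L₂ΔT = L₂ − L₁ = 1.09×10⁻² m
α₁L₁ = 6.53436×10⁻⁵, α₂L₂ = 2.063248×10⁻⁵ → Δ(αL) = 4.471112×10⁻⁵ m/K
ΔT = 1.09×10⁻² / 4.471112×10⁻⁵ = 243.787 K, so T = 23.7 + 243.787 = 267.487 °C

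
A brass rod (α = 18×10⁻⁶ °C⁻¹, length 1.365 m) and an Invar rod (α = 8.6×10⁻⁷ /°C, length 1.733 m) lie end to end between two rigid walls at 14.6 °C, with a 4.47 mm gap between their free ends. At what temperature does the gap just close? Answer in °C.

T = 186 °C

Gap closes when ΔL₁ + ΔL₂ = 4.47 mm = 4.47×10⁻³ m
(α₁L₁ + α₂L₂)ΔT = g
α₁L₁ + α₂L₂ = 18×10⁻⁶×1.365 + 8.6×10⁻⁷×1.733 = 2.606038×10⁻⁵ m/K
ΔT = 4.47×10⁻³ / 2.606038×10⁻⁵ = 171.52 K
T = 14.6 + 171.52 = 186.12 °C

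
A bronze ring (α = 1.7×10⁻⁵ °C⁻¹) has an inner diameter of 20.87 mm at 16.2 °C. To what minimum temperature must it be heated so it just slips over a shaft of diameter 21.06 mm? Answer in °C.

T = 552 °C

Required Δd = 21.06 − 20.87 = 0.19 mm
Δd = αd₀ΔT ⇒ ΔT = Δd/(αd₀) = 0.19 / (1.7×10⁻⁵ × 20.87) = 535.53 K
T_min = 16.2 + 535.53 = 551.73 °C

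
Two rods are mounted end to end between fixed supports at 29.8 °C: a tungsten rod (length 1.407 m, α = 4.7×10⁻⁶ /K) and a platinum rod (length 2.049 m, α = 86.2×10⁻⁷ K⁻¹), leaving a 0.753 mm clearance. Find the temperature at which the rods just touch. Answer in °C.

Gap closes when ΔL₁ + ΔL₂ = 0.753 mm = 7.53×10⁻⁴ m
(α₁L₁ + α₂L₂)ΔT = g
α₁L₁ + α₂L₂ = 4.7×10⁻⁶×1.407 + 86.2×10⁻⁷×2.049 = 2.427528×10⁻⁵ m/K
ΔT = 7.53×10⁻⁴ / 2.427528×10⁻⁵ = 31.019 K
T = 29.8 + 31.019 = 60.819 °C

T = 60.8 °C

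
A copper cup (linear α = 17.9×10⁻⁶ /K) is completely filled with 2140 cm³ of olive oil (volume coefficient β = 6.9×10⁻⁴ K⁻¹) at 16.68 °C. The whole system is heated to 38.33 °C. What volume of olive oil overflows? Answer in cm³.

29.5 cm³

The cup also expands: β_container ≈ 3α = 5.37×10⁻⁵ /K
Net overflow = V₀(β_liq − 3α_cont)ΔT
β − 3α = 6.90×10⁻⁴ − 5.37×10⁻⁵ = 6.363×10⁻⁴ /K; ΔT = 21.65 K
ΔV = 2140 × 6.363×10⁻⁴ × 21.65 = 29.5 cm³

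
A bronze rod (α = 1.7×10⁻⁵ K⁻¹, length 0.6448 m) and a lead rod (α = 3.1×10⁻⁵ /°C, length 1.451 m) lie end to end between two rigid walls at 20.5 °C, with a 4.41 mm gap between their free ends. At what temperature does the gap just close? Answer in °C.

α₁L₁ = 1.09616×10⁻⁵ m/K, α₂L₂ = 4.4981×10⁻⁵ m/K → total 5.59426×10⁻⁵ m/K
ΔT = g/(α₁L₁+α₂L₂) = 4.41×10⁻³ / 5.59426×10⁻⁵ = 78.831 K
T = 20.5 + 78.831 = 99.331 °C

T = 99.3 °C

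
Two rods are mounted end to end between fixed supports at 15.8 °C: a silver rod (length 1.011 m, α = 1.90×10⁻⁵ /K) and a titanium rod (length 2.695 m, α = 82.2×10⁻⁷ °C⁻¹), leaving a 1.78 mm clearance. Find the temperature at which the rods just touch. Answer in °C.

Gap closes when ΔL₁ + ΔL₂ = 1.78 mm = 1.78×10⁻³ m
(α₁L₁ + α₂L₂)ΔT = g
α₁L₁ + α₂L₂ = 1.90×10⁻⁵×1.011 + 82.2×10⁻⁷×2.695 = 4.13619×10⁻⁵ m/K
ΔT = 1.78×10⁻³ / 4.13619×10⁻⁵ = 43.035 K
T = 15.8 + 43.035 = 58.835 °C

T = 58.8 °C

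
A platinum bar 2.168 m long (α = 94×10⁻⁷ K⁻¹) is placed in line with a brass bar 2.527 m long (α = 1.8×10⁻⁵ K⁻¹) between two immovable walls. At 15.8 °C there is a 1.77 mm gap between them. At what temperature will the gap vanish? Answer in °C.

T = 42.7 °C

α₁L₁ = 2.03792×10⁻⁵ m/K, α₂L₂ = 4.5486×10⁻⁵ m/K → total 6.58652×10⁻⁵ m/K
ΔT = g/(α₁L₁+α₂L₂) = 1.77×10⁻³ / 6.58652×10⁻⁵ = 26.873 K
T = 15.8 + 26.873 = 42.673 °C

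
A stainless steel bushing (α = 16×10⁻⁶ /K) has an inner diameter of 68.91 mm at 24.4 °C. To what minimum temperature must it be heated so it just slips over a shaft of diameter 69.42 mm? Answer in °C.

Required Δd = 69.42 − 68.91 = 0.51 mm
Δd = αd₀ΔT ⇒ ΔT = Δd/(αd₀) = 0.51 / (16×10⁻⁶ × 68.91) = 462.56 K
T_min = 24.4 + 462.56 = 486.96 °C

T = 487 °C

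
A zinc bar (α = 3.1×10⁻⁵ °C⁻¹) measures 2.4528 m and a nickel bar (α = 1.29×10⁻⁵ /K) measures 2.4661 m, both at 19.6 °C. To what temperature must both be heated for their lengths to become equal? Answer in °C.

T = 320.3 °C

Equal length when α₁L₁ΔT − α₂L₂ΔT = L₂ − L₁ = 1.33×10⁻² m
α₁L₁ = 7.60368×10⁻⁵, α₂L₂ = 3.181269×10⁻⁵ → Δ(αL) = 4.422411×10⁻⁵ m/K
ΔT = 1.33×10⁻² / 4.422411×10⁻⁵ = 300.741 K, so T = 19.6 + 300.741 = 320.341 °C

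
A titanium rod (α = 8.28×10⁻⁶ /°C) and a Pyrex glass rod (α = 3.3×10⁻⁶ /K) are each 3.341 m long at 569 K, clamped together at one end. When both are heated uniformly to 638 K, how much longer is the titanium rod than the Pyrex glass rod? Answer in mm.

1.15 mm

ΔT = 69 K
titanium: ΔL = 8.28×10⁻⁶ × 3.341 m × 69 = 1.9088×10⁻³ m = 1.9088 mm
Pyrex glass: ΔL = 3.3×10⁻⁶ × 3.341 m × 69 = 7.6075×10⁻⁴ m = 0.76075 mm
difference = 1.9088 − 0.76075 = 1.14805 mm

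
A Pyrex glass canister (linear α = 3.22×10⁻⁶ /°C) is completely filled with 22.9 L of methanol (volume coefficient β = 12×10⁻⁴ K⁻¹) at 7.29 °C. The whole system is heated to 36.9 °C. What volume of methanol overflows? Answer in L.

0.807 L

The canister also expands: β_container ≈ 3α = 9.66×10⁻⁶ /K
Net overflow = V₀(β_liq − 3α_cont)ΔT
β − 3α = 1.20×10⁻³ − 9.66×10⁻⁶ = 1.19034×10⁻³ /K; ΔT = 29.61 K
ΔV = 22.9 × 1.19034×10⁻³ × 29.61 = 0.807 L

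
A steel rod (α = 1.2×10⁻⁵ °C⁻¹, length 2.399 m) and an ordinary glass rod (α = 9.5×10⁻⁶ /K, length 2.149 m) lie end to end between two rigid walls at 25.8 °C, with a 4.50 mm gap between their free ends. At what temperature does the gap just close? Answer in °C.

T = 117 °C

α₁L₁ = 2.8788×10⁻⁵ m/K, α₂L₂ = 2.04155×10⁻⁵ m/K → total 4.92035×10⁻⁵ m/K
ΔT = g/(α₁L₁+α₂L₂) = 4.50×10⁻³ / 4.92035×10⁻⁵ = 91.46 K
T = 25.8 + 91.46 = 117.26 °C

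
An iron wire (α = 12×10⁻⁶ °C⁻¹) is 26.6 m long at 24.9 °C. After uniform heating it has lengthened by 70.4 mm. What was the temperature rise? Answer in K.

ΔT = 221 K

ΔL = αL₀ΔT ⇒ ΔT = ΔL / (αL₀)
ΔT = 70.4×10⁻³ m / (12×10⁻⁶ × 26.6 m) = 220.55 K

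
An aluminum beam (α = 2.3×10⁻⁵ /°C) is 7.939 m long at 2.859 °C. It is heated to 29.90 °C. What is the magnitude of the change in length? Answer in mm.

|ΔT| = |29.90 − 2.859| = 27.041 K
ΔL = αL₀ΔT = (2.3×10⁻⁵)(7.939)(27.041) = 4.94×10⁻³ m

ΔL = 4.94 mm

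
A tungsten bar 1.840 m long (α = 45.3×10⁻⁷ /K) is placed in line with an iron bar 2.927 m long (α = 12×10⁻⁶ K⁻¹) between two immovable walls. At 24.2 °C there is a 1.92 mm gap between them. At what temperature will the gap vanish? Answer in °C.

T = 68.4 °C

α₁L₁ = 8.3352×10⁻⁶ m/K, α₂L₂ = 3.5124×10⁻⁵ m/K → total 4.34592×10⁻⁵ m/K
ΔT = g/(α₁L₁+α₂L₂) = 1.92×10⁻³ / 4.34592×10⁻⁵ = 44.179 K
T = 24.2 + 44.179 = 68.379 °C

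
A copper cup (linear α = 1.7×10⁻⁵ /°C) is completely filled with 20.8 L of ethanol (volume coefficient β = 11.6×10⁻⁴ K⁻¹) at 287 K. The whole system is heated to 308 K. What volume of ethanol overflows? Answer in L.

0.484 L

The cup also expands: β_container ≈ 3α = 5.1×10⁻⁵ /K
Net overflow = V₀(β_liq − 3α_cont)ΔT
β − 3α = 1.16×10⁻³ − 5.1×10⁻⁵ = 1.109×10⁻³ /K; ΔT = 21 K
ΔV = 20.8 × 1.109×10⁻³ × 21 = 0.484 L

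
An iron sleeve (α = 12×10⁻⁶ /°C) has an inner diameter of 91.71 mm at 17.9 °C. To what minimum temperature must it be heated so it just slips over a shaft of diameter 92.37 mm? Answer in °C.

T = 618 °C

Required Δd = 92.37 − 91.71 = 0.66 mm
Δd = αd₀ΔT ⇒ ΔT = Δd/(αd₀) = 0.66 / (12×10⁻⁶ × 91.71) = 599.72 K
T_min = 17.9 + 599.72 = 617.62 °C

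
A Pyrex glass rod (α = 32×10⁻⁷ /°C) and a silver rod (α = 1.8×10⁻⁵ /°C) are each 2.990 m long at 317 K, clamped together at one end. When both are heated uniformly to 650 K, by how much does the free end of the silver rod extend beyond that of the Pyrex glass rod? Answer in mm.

14.7 mm

ΔT = 333 K
Pyrex glass: ΔL = 32×10⁻⁷ × 2.990 m × 333 = 3.1861×10⁻³ m = 3.1861 mm
silver: ΔL = 1.8×10⁻⁵ × 2.990 m × 333 = 1.7922×10⁻² m = 17.922 mm
difference = 17.922 − 3.1861 = 14.7359 mm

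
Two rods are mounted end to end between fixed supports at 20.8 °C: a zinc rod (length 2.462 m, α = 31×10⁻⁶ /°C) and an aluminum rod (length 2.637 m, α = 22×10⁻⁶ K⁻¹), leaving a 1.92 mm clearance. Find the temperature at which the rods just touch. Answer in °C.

T = 35.1 °C

α₁L₁ = 7.6322×10⁻⁵ m/K, α₂L₂ = 5.8014×10⁻⁵ m/K → total 1.34336×10⁻⁴ m/K
ΔT = g/(α₁L₁+α₂L₂) = 1.92×10⁻³ / 1.34336×10⁻⁴ = 14.293 K
T = 20.8 + 14.293 = 35.093 °C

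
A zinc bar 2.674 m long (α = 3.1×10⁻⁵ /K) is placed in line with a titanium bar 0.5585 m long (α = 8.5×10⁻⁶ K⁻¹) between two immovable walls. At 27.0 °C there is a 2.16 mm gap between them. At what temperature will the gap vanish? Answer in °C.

Gap closes when ΔL₁ + ΔL₂ = 2.16 mm = 2.16×10⁻³ m
(α₁L₁ + α₂L₂)ΔT = g
α₁L₁ + α₂L₂ = 3.1×10⁻⁵×2.674 + 8.5×10⁻⁶×0.5585 = 8.764125×10⁻⁵ m/K
ΔT = 2.16×10⁻³ / 8.764125×10⁻⁵ = 24.646 K
T = 27.0 + 24.646 = 51.646 °C

T = 51.6 °C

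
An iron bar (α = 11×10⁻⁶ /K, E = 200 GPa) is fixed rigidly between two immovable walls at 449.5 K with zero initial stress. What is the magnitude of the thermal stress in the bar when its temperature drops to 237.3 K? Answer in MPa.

Fully constrained: the free strain ε = αΔT is blocked, so σ = Eε = EαΔT.
|ΔT| = 212.2 K
σ = 200×10⁹ × 11×10⁻⁶ × 212.2 = 4.67×10⁸ Pa

σ = 467 MPa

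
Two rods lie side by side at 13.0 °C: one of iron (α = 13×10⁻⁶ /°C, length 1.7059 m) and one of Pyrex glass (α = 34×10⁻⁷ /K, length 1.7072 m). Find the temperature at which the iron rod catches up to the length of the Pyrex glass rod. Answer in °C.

T = 92.40 °C

Equal length when α₁L₁ΔT − α₂L₂ΔT = L₂ − L₁ = 1.30×10⁻³ m
α₁L₁ = 2.21767×10⁻⁵, α₂L₂ = 5.80448×10⁻⁶ → Δ(αL) = 1.637222×10⁻⁵ m/K
ΔT = 1.30×10⁻³ / 1.637222×10⁻⁵ = 79.4028 K, so T = 13.0 + 79.4028 = 92.4028 °C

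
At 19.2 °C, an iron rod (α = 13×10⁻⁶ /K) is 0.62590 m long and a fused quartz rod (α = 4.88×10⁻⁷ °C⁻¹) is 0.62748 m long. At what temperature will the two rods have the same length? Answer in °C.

Equal length when α₁L₁ΔT − α₂L₂ΔT = L₂ − L₁ = 1.58×10⁻³ m
α₁L₁ = 8.1367×10⁻⁶, α₂L₂ = 3.0621024×10⁻⁷ → Δ(αL) = 7.83048976×10⁻⁶ m/K
ΔT = 1.58×10⁻³ / 7.83048976×10⁻⁶ = 201.775 K, so T = 19.2 + 201.775 = 220.975 °C

T = 221.0 °C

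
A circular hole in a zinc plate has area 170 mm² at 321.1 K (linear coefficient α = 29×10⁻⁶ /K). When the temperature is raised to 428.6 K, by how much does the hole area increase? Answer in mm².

ΔA = 1.06 mm²

Area coefficient ≈ 2α; |ΔT| = 107.5 K
ΔA = 2αA₀ΔT = 2(29×10⁻⁶)(170)(107.5) = 1.06 mm²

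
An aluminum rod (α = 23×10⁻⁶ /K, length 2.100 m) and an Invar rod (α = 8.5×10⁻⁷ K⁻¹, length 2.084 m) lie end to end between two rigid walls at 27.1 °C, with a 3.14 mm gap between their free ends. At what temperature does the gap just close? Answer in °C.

Gap closes when ΔL₁ + ΔL₂ = 3.14 mm = 3.14×10⁻³ m
(α₁L₁ + α₂L₂)ΔT = g
α₁L₁ + α₂L₂ = 23×10⁻⁶×2.100 + 8.5×10⁻⁷×2.084 = 5.00714×10⁻⁵ m/K
ΔT = 3.14×10⁻³ / 5.00714×10⁻⁵ = 62.710 K
T = 27.1 + 62.710 = 89.810 °C

T = 89.8 °C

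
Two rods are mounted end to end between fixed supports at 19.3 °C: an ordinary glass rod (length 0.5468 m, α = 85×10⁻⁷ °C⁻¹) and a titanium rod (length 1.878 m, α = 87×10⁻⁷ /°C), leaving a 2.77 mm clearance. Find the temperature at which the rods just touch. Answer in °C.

T = 151 °C

α₁L₁ = 4.6478×10⁻⁶ m/K, α₂L₂ = 1.63386×10⁻⁵ m/K → total 2.09864×10⁻⁵ m/K
ΔT = g/(α₁L₁+α₂L₂) = 2.77×10⁻³ / 2.09864×10⁻⁵ = 131.99 K
T = 19.3 + 131.99 = 151.29 °C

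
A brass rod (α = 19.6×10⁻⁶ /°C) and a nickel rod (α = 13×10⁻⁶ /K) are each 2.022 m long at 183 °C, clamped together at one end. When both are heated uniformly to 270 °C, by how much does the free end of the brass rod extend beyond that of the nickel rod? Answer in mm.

ΔT = 87 K
brass: ΔL = 19.6×10⁻⁶ × 2.022 m × 87 = 3.4479×10⁻³ m = 3.4479 mm
nickel: ΔL = 13×10⁻⁶ × 2.022 m × 87 = 2.2869×10⁻³ m = 2.2869 mm
difference = 3.4479 − 2.2869 = 1.1610 mm

1.16 mm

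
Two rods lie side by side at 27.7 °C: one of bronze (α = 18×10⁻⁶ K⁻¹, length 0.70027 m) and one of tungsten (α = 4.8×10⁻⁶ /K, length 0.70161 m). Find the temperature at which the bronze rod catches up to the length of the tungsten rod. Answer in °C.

Equal length when α₁L₁ΔT − α₂L₂ΔT = L₂ − L₁ = 1.34×10⁻³ m
α₁L₁ = 1.260486×10⁻⁵, α₂L₂ = 3.367728×10⁻⁶ → Δ(αL) = 9.237132×10⁻⁶ m/K
ΔT = 1.34×10⁻³ / 9.237132×10⁻⁶ = 145.067 K, so T = 27.7 + 145.067 = 172.767 °C

T = 172.8 °C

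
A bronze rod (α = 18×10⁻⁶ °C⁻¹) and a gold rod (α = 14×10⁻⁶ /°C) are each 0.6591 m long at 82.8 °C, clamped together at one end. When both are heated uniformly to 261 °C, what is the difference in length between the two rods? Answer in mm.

0.470 mm

ΔT = 178.2 K
bronze: ΔL = 18×10⁻⁶ × 0.6591 m × 178.2 = 2.1141×10⁻³ m = 2.1141 mm
gold: ΔL = 14×10⁻⁶ × 0.6591 m × 178.2 = 1.6443×10⁻³ m = 1.6443 mm
difference = 2.1141 − 1.6443 = 0.4698 mm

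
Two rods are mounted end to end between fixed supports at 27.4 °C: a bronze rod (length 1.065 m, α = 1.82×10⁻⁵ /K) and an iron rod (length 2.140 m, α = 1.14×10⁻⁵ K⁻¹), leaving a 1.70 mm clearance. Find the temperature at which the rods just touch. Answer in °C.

Gap closes when ΔL₁ + ΔL₂ = 1.70 mm = 1.70×10⁻³ m
(α₁L₁ + α₂L₂)ΔT = g
α₁L₁ + α₂L₂ = 1.82×10⁻⁵×1.065 + 1.14×10⁻⁵×2.140 = 4.3779×10⁻⁵ m/K
ΔT = 1.70×10⁻³ / 4.3779×10⁻⁵ = 38.831 K
T = 27.4 + 38.831 = 66.231 °C

T = 66.2 °C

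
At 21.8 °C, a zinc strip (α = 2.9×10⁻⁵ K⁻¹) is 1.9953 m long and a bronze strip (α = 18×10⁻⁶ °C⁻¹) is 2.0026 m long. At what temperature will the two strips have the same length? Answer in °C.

Equal length when α₁L₁ΔT − α₂L₂ΔT = L₂ − L₁ = 7.30×10⁻³ m
α₁L₁ = 5.78637×10⁻⁵, α₂L₂ = 3.60468×10⁻⁵ → Δ(αL) = 2.18169×10⁻⁵ m/K
ΔT = 7.30×10⁻³ / 2.18169×10⁻⁵ = 334.603 K, so T = 21.8 + 334.603 = 356.403 °C

T = 356.4 °C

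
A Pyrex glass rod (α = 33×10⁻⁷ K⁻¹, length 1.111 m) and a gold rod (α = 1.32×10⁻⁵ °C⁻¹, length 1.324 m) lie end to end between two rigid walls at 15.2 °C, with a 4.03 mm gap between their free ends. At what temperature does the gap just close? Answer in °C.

T = 206 °C

Gap closes when ΔL₁ + ΔL₂ = 4.03 mm = 4.03×10⁻³ m
(α₁L₁ + α₂L₂)ΔT = g
α₁L₁ + α₂L₂ = 33×10⁻⁷×1.111 + 1.32×10⁻⁵×1.324 = 2.11431×10⁻⁵ m/K
ΔT = 4.03×10⁻³ / 2.11431×10⁻⁵ = 190.61 K
T = 15.2 + 190.61 = 205.81 °C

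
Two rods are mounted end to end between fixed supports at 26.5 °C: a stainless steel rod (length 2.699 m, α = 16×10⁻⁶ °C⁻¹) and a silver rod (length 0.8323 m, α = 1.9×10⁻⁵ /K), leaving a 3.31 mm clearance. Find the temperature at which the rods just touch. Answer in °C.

T = 82.6 °C

Gap closes when ΔL₁ + ΔL₂ = 3.31 mm = 3.31×10⁻³ m
(α₁L₁ + α₂L₂)ΔT = g
α₁L₁ + α₂L₂ = 16×10⁻⁶×2.699 + 1.9×10⁻⁵×0.8323 = 5.89977×10⁻⁵ m/K
ΔT = 3.31×10⁻³ / 5.89977×10⁻⁵ = 56.104 K
T = 26.5 + 56.104 = 82.604 °C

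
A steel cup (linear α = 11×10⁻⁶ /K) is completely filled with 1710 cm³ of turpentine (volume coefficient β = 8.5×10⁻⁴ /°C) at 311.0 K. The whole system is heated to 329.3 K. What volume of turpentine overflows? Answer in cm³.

25.6 cm³

The cup also expands: β_container ≈ 3α = 3.3×10⁻⁵ /K
Net overflow = V₀(β_liq − 3α_cont)ΔT
β − 3α = 8.50×10⁻⁴ − 3.3×10⁻⁵ = 8.17×10⁻⁴ /K; ΔT = 18.3 K
ΔV = 1710 × 8.17×10⁻⁴ × 18.3 = 25.6 cm³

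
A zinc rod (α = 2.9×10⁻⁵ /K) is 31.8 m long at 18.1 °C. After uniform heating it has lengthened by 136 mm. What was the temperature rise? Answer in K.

ΔL = αL₀ΔT ⇒ ΔT = ΔL / (αL₀)
ΔT = 136×10⁻³ m / (2.9×10⁻⁵ × 31.8 m) = 147.47 K

ΔT = 147 K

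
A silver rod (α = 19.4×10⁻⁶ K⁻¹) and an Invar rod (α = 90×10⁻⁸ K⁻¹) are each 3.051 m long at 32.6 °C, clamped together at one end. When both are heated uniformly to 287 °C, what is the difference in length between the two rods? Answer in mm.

14.4 mm

ΔT = 254.4 K
silver: ΔL = 19.4×10⁻⁶ × 3.051 m × 254.4 = 1.5058×10⁻² m = 15.058 mm
Invar: ΔL = 90×10⁻⁸ × 3.051 m × 254.4 = 6.9856×10⁻⁴ m = 0.69856 mm
difference = 15.058 − 0.69856 = 14.35944 mm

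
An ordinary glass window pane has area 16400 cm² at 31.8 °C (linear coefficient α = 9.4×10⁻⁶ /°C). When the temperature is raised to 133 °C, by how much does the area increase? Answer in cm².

Area coefficient ≈ 2α; |ΔT| = 101.2 K
ΔA = 2αA₀ΔT = 2(9.4×10⁻⁶)(16400)(101.2) = 31.2 cm²

ΔA = 31.2 cm²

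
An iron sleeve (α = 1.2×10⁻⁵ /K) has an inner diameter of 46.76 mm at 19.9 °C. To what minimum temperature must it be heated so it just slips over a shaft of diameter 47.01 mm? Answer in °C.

Required Δd = 47.01 − 46.76 = 0.25 mm
Δd = αd₀ΔT ⇒ ΔT = Δd/(αd₀) = 0.25 / (1.2×10⁻⁵ × 46.76) = 445.54 K
T_min = 19.9 + 445.54 = 465.44 °C

T = 465 °C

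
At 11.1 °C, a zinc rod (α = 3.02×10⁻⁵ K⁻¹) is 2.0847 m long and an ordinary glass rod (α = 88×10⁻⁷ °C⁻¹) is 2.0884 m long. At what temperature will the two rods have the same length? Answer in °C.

Equal length when α₁L₁ΔT − α₂L₂ΔT = L₂ − L₁ = 3.70×10⁻³ m
α₁L₁ = 6.295794×10⁻⁵, α₂L₂ = 1.837792×10⁻⁵ → Δ(αL) = 4.458002×10⁻⁵ m/K
ΔT = 3.70×10⁻³ / 4.458002×10⁻⁵ = 82.9968 K, so T = 11.1 + 82.9968 = 94.0968 °C

T = 94.10 °C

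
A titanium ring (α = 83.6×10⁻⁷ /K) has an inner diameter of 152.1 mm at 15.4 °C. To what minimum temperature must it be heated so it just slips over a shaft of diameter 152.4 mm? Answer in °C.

T = 251 °C

Required Δd = 152.4 − 152.1 = 0.3 mm
Δd = αd₀ΔT ⇒ ΔT = Δd/(αd₀) = 0.3 / (83.6×10⁻⁷ × 152.1) = 235.93 K
T_min = 15.4 + 235.93 = 251.33 °C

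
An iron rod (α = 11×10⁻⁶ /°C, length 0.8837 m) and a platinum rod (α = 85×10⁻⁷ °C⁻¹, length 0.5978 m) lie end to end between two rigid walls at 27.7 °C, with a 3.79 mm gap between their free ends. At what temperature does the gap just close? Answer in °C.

α₁L₁ = 9.7207×10⁻⁶ m/K, α₂L₂ = 5.0813×10⁻⁶ m/K → total 1.4802×10⁻⁵ m/K
ΔT = g/(α₁L₁+α₂L₂) = 3.79×10⁻³ / 1.4802×10⁻⁵ = 256.05 K
T = 27.7 + 256.05 = 283.75 °C

T = 284 °C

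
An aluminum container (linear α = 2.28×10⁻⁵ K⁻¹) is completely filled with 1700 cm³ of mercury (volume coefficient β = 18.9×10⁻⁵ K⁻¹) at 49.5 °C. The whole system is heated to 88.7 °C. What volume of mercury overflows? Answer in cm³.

8.04 cm³

The container also expands: β_container ≈ 3α = 6.84×10⁻⁵ /K
Net overflow = V₀(β_liq − 3α_cont)ΔT
β − 3α = 1.89×10⁻⁴ − 6.84×10⁻⁵ = 1.206×10⁻⁴ /K; ΔT = 39.2 K
ΔV = 1700 × 1.206×10⁻⁴ × 39.2 = 8.04 cm³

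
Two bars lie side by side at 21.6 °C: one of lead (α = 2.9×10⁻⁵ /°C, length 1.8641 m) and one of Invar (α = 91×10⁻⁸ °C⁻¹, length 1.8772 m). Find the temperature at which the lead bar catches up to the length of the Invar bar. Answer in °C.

T = 271.8 °C

L₁(1 + α₁ΔT) = L₂(1 + α₂ΔT) ⇒ ΔT = (L₂ − L₁)/(α₁L₁ − α₂L₂)
L₂ − L₁ = 1.8772 − 1.8641 = 1.31×10⁻² m
α₁L₁ − α₂L₂ = 2.9×10⁻⁵×1.8641 − 91×10⁻⁸×1.8772 = 5.2350648×10⁻⁵ m/K
ΔT = 1.31×10⁻² / 5.2350648×10⁻⁵ = 250.236 K
T = 21.6 + 250.236 = 271.836 °C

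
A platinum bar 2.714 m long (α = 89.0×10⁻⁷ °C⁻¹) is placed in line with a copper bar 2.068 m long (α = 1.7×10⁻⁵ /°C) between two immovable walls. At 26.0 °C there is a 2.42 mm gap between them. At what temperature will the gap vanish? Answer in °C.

Gap closes when ΔL₁ + ΔL₂ = 2.42 mm = 2.42×10⁻³ m
(α₁L₁ + α₂L₂)ΔT = g
α₁L₁ + α₂L₂ = 89.0×10⁻⁷×2.714 + 1.7×10⁻⁵×2.068 = 5.93106×10⁻⁵ m/K
ΔT = 2.42×10⁻³ / 5.93106×10⁻⁵ = 40.802 K
T = 26.0 + 40.802 = 66.802 °C

T = 66.8 °C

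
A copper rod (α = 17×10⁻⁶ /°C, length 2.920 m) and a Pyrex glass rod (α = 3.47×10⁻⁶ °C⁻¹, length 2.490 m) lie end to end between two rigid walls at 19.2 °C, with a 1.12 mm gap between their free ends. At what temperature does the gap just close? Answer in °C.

Gap closes when ΔL₁ + ΔL₂ = 1.12 mm = 1.12×10⁻³ m
(α₁L₁ + α₂L₂)ΔT = g
α₁L₁ + α₂L₂ = 17×10⁻⁶×2.920 + 3.47×10⁻⁶×2.490 = 5.82803×10⁻⁵ m/K
ΔT = 1.12×10⁻³ / 5.82803×10⁻⁵ = 19.217 K
T = 19.2 + 19.217 = 38.417 °C

T = 38.4 °C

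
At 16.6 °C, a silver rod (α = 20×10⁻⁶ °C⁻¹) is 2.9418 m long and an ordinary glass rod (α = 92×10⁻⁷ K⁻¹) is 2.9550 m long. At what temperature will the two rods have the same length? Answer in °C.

T = 433.7 °C

Equal length when α₁L₁ΔT − α₂L₂ΔT = L₂ − L₁ = 1.32×10⁻² m
α₁L₁ = 5.8836×10⁻⁵, α₂L₂ = 2.7186×10⁻⁵ → Δ(αL) = 3.165×10⁻⁵ m/K
ΔT = 1.32×10⁻² / 3.165×10⁻⁵ = 417.062 K, so T = 16.6 + 417.062 = 433.662 °C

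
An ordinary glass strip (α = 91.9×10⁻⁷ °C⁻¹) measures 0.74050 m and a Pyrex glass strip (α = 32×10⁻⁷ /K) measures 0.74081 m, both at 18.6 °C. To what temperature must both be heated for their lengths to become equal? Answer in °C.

T = 88.50 °C

Equal length when α₁L₁ΔT − α₂L₂ΔT = L₂ − L₁ = 3.10×10⁻⁴ m
α₁L₁ = 6.805195×10⁻⁶, α₂L₂ = 2.370592×10⁻⁶ → Δ(αL) = 4.434603×10⁻⁶ m/K
ΔT = 3.10×10⁻⁴ / 4.434603×10⁻⁶ = 69.9048 K, so T = 18.6 + 69.9048 = 88.5048 °C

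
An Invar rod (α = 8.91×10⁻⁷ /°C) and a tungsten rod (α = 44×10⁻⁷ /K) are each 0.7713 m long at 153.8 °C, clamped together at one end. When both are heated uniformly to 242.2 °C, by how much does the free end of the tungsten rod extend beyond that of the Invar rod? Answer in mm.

ΔT = 88.4 K
Invar: ΔL = 8.91×10⁻⁷ × 0.7713 m × 88.4 = 6.0751×10⁻⁵ m = 0.060751 mm
tungsten: ΔL = 44×10⁻⁷ × 0.7713 m × 88.4 = 3.0000×10⁻⁴ m = 0.30000 mm
difference = 0.30000 − 0.060751 = 0.239249 mm

0.239 mm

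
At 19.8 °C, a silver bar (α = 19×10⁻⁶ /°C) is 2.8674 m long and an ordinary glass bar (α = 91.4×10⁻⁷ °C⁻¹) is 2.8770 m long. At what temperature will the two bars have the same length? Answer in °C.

Equal length when α₁L₁ΔT − α₂L₂ΔT = L₂ − L₁ = 9.60×10⁻³ m
α₁L₁ = 5.44806×10⁻⁵, α₂L₂ = 2.629578×10⁻⁵ → Δ(αL) = 2.818482×10⁻⁵ m/K
ΔT = 9.60×10⁻³ / 2.818482×10⁻⁵ = 340.609 K, so T = 19.8 + 340.609 = 360.409 °C

T = 360.4 °C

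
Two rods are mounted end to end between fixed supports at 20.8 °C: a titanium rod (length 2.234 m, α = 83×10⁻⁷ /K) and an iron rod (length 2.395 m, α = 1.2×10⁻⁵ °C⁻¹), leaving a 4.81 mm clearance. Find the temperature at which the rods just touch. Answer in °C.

Gap closes when ΔL₁ + ΔL₂ = 4.81 mm = 4.81×10⁻³ m
(α₁L₁ + α₂L₂)ΔT = g
α₁L₁ + α₂L₂ = 83×10⁻⁷×2.234 + 1.2×10⁻⁵×2.395 = 4.72822×10⁻⁵ m/K
ΔT = 4.81×10⁻³ / 4.72822×10⁻⁵ = 101.73 K
T = 20.8 + 101.73 = 122.53 °C

T = 123 °C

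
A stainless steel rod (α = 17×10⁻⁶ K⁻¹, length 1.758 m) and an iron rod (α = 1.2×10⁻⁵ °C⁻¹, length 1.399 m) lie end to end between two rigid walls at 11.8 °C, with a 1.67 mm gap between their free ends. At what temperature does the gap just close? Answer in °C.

T = 47.6 °C

Gap closes when ΔL₁ + ΔL₂ = 1.67 mm = 1.67×10⁻³ m
(α₁L₁ + α₂L₂)ΔT = g
α₁L₁ + α₂L₂ = 17×10⁻⁶×1.758 + 1.2×10⁻⁵×1.399 = 4.6674×10⁻⁵ m/K
ΔT = 1.67×10⁻³ / 4.6674×10⁻⁵ = 35.780 K
T = 11.8 + 35.780 = 47.580 °C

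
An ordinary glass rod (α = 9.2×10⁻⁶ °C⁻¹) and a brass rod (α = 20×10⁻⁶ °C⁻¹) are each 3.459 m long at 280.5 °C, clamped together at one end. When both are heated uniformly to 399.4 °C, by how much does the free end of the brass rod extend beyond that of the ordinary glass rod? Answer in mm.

ΔT = 118.9 K
ordinary glass: ΔL = 9.2×10⁻⁶ × 3.459 m × 118.9 = 3.7837×10⁻³ m = 3.7837 mm
brass: ΔL = 20×10⁻⁶ × 3.459 m × 118.9 = 8.2255×10⁻³ m = 8.2255 mm
difference = 8.2255 − 3.7837 = 4.4418 mm

4.44 mm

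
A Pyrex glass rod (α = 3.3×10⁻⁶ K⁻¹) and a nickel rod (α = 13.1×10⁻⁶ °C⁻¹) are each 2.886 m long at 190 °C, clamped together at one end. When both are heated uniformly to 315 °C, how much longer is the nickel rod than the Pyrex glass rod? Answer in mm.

ΔT = 125 K
Pyrex glass: ΔL = 3.3×10⁻⁶ × 2.886 m × 125 = 1.1905×10⁻³ m = 1.1905 mm
nickel: ΔL = 13.1×10⁻⁶ × 2.886 m × 125 = 4.7258×10⁻³ m = 4.7258 mm
difference = 4.7258 − 1.1905 = 3.5353 mm

3.54 mm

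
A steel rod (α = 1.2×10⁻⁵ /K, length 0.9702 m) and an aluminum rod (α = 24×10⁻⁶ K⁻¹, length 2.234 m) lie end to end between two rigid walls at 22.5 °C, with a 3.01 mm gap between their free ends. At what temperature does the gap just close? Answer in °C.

T = 68.6 °C

α₁L₁ = 1.16424×10⁻⁵ m/K, α₂L₂ = 5.3616×10⁻⁵ m/K → total 6.52584×10⁻⁵ m/K
ΔT = g/(α₁L₁+α₂L₂) = 3.01×10⁻³ / 6.52584×10⁻⁵ = 46.124 K
T = 22.5 + 46.124 = 68.624 °C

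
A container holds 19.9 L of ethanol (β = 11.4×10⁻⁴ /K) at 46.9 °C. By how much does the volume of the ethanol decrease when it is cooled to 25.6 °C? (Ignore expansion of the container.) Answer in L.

|ΔT| = |25.6 − 46.9| = 21.3 K
ΔV = βV₀ΔT = (11.4×10⁻⁴)(19.9)(21.3) = 0.483 L

ΔV = 0.483 L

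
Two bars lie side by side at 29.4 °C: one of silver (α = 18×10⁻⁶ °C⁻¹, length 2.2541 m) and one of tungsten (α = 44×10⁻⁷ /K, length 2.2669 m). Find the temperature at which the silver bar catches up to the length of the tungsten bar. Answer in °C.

T = 447.7 °C

L₁(1 + α₁ΔT) = L₂(1 + α₂ΔT) ⇒ ΔT = (L₂ − L₁)/(α₁L₁ − α₂L₂)
L₂ − L₁ = 2.2669 − 2.2541 = 1.28×10⁻² m
α₁L₁ − α₂L₂ = 18×10⁻⁶×2.2541 − 44×10⁻⁷×2.2669 = 3.059944×10⁻⁵ m/K
ΔT = 1.28×10⁻² / 3.059944×10⁻⁵ = 418.308 K
T = 29.4 + 418.308 = 447.708 °C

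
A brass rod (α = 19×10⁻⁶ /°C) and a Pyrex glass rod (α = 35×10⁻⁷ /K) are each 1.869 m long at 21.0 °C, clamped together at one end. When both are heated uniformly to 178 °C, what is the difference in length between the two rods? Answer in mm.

4.55 mm

ΔT = 157.0 K
brass: ΔL = 19×10⁻⁶ × 1.869 m × 157.0 = 5.5752×10⁻³ m = 5.5752 mm
Pyrex glass: ΔL = 35×10⁻⁷ × 1.869 m × 157.0 = 1.0270×10⁻³ m = 1.0270 mm
difference = 5.5752 − 1.0270 = 4.5482 mm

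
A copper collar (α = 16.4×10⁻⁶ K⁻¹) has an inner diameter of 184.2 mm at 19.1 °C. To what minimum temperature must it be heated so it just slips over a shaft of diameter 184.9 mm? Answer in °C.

T = 251 °C

Required Δd = 184.9 − 184.2 = 0.7 mm
Δd = αd₀ΔT ⇒ ΔT = Δd/(αd₀) = 0.7 / (16.4×10⁻⁶ × 184.2) = 231.72 K
T_min = 19.1 + 231.72 = 250.82 °C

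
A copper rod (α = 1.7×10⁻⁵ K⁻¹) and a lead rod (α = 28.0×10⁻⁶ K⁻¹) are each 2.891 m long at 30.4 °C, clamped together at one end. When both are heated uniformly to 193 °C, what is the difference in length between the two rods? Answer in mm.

5.17 mm

ΔT = 162.6 K
copper: ΔL = 1.7×10⁻⁵ × 2.891 m × 162.6 = 7.9913×10⁻³ m = 7.9913 mm
lead: ΔL = 28.0×10⁻⁶ × 2.891 m × 162.6 = 1.3162×10⁻² m = 13.162 mm
difference = 13.162 − 7.9913 = 5.1707 mm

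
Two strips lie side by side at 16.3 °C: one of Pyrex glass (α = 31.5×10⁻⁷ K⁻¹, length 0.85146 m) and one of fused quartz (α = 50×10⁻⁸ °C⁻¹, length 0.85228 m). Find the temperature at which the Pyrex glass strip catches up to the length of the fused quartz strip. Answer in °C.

T = 379.8 °C

L₁(1 + α₁ΔT) = L₂(1 + α₂ΔT) ⇒ ΔT = (L₂ − L₁)/(α₁L₁ − α₂L₂)
L₂ − L₁ = 0.85228 − 0.85146 = 8.20×10⁻⁴ m
α₁L₁ − α₂L₂ = 31.5×10⁻⁷×0.85146 − 50×10⁻⁸×0.85228 = 2.255959×10⁻⁶ m/K
ΔT = 8.20×10⁻⁴ / 2.255959×10⁻⁶ = 363.482 K
T = 16.3 + 363.482 = 379.782 °C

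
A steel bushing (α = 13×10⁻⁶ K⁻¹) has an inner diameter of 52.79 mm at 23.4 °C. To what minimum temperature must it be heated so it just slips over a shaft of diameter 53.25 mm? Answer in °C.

T = 694 °C

Required Δd = 53.25 − 52.79 = 0.46 mm
Δd = αd₀ΔT ⇒ ΔT = Δd/(αd₀) = 0.46 / (13×10⁻⁶ × 52.79) = 670.29 K
T_min = 23.4 + 670.29 = 693.69 °C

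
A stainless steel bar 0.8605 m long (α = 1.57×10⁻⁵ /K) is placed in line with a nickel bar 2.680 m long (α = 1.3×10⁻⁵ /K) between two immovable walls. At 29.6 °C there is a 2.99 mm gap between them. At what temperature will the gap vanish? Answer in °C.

T = 91.4 °C

Gap closes when ΔL₁ + ΔL₂ = 2.99 mm = 2.99×10⁻³ m
(α₁L₁ + α₂L₂)ΔT = g
α₁L₁ + α₂L₂ = 1.57×10⁻⁵×0.8605 + 1.3×10⁻⁵×2.680 = 4.834985×10⁻⁵ m/K
ΔT = 2.99×10⁻³ / 4.834985×10⁻⁵ = 61.841 K
T = 29.6 + 61.841 = 91.441 °C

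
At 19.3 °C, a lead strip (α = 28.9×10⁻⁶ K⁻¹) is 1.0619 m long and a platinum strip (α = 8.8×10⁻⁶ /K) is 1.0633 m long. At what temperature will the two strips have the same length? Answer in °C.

T = 84.93 °C

Equal length when α₁L₁ΔT − α₂L₂ΔT = L₂ − L₁ = 1.40×10⁻³ m
α₁L₁ = 3.068891×10⁻⁵, α₂L₂ = 9.35704×10⁻⁶ → Δ(αL) = 2.133187×10⁻⁵ m/K
ΔT = 1.40×10⁻³ / 2.133187×10⁻⁵ = 65.6295 K, so T = 19.3 + 65.6295 = 84.9295 °C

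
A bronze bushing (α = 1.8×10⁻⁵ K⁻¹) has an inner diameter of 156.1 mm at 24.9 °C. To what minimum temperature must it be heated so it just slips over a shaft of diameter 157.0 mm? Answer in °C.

T = 345 °C

Required Δd = 157.0 − 156.1 = 0.9 mm
Δd = αd₀ΔT ⇒ ΔT = Δd/(αd₀) = 0.9 / (1.8×10⁻⁵ × 156.1) = 320.31 K
T_min = 24.9 + 320.31 = 345.21 °C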